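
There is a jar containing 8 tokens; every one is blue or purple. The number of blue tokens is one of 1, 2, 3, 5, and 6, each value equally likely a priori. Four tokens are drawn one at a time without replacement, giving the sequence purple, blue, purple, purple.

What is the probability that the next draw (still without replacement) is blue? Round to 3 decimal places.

0.273

Compute the likelihood of the observed sequence for each case: P(data | r = 1) = (7/8)(1/7)(6/6)(5/5) = 1/8; P(data | r = 2) = (6/8)(2/7)(5/6)(4/5) = 1/7; P(data | r = 3) = (5/8)(3/7)(4/6)(3/5) = 3/28; P(data | r = 5) = (3/8)(5/7)(2/6)(1/5) = 1/56; P(data | r = 6) = (2/8)(6/7)(1/6)(0/5) = 0.
Weighting by the prior gives 1/5 · 1/8 = 1/40, 1/5 · 1/7 = 1/35, 1/5 · 3/28 = 3/140, 1/5 · 1/56 = 1/280, 1/5 · 0 = 0; summing to 11/140.
The posterior is then P(r = 1 | data) = 7/22, P(r = 2 | data) = 4/11, P(r = 3 | data) = 3/11, P(r = 5 | data) = 1/22, P(r = 6 | data) = 0.
The predictive probability is P(blue next | data) = (0)(7/22) + (1/4)(4/11) + (1/2)(3/11) + (1)(1/22) = 3/11.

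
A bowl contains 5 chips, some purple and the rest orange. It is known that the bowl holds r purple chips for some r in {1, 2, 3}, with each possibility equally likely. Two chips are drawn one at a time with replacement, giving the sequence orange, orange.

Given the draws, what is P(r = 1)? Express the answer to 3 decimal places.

0.552

Compute the likelihood of the observed sequence for each case: P(data | r = 1) = (4/5)(4/5) = 16/25; P(data | r = 2) = (3/5)(3/5) = 9/25; P(data | r = 3) = (2/5)(2/5) = 4/25.
The prior-weighted likelihoods are 1/3 · 16/25 = 16/75, 1/3 · 9/25 = 3/25, 1/3 · 4/25 = 4/75; these sum to 29/75.
By Bayes' rule, P(r = 1 | data) = (16/75) / (29/75) = 16/29.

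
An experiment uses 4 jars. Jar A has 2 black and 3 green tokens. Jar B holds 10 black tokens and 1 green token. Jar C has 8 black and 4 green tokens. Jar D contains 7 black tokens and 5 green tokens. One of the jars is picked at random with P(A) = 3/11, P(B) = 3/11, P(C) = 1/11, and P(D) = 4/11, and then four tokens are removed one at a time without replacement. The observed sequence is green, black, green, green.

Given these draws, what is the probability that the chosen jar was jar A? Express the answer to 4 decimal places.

0.6556

For each hypothesis, P(data | H) works out to: P(data | jar A) = (3/5)(2/4)(2/3)(1/2) = 0.1; P(data | jar B) = (1/11)(10/10)(0/9) = 0; P(data | jar C) = (4/12)(8/11)(3/10)(2/9) = 0.016162; P(data | jar D) = (5/12)(7/11)(4/10)(3/9) = 0.035354.
Multiplying each by its prior: 3/11 · 0.1 = 0.027273, 3/11 · 0 = 0, 1/11 · 0.016162 = 0.0014692, 4/11 · 0.035354 = 0.012856; summing to 0.041598.
Therefore the posterior P(jar A | data) = (0.027273) / (0.041598) = 0.65563.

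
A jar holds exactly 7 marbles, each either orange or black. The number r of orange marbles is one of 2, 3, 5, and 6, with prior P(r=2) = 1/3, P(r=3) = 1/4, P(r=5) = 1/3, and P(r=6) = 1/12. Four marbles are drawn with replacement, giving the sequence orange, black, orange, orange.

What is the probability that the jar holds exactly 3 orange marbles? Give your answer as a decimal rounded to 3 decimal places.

Compute the likelihood of the observed sequence for each case: P(data | r = 2) = (2/7)(5/7)(2/7)(2/7) = 0.01666; P(data | r = 3) = (3/7)(4/7)(3/7)(3/7) = 0.044981; P(data | r = 5) = (5/7)(2/7)(5/7)(5/7) = 0.10412; P(data | r = 6) = (6/7)(1/7)(6/7)(6/7) = 0.089963.
Weighting by the prior gives 1/3 · 0.01666 = 0.0055532, 1/4 · 0.044981 = 0.011245, 1/3 · 0.10412 = 0.034708, 1/12 · 0.089963 = 0.0074969; these sum to 0.059003.
Hence P(r = 3 | data) = (0.011245) / (0.059003) = 0.19059.

0.191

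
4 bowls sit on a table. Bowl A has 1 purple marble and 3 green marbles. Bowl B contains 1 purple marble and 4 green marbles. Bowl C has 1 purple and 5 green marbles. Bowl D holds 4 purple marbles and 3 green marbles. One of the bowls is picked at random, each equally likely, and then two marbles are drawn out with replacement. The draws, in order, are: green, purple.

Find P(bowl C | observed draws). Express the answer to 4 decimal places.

Compute the likelihood of the observed sequence for each case: P(data | bowl A) = (3/4)(1/4) = 0.1875; P(data | bowl B) = (4/5)(1/5) = 0.16; P(data | bowl C) = (5/6)(1/6) = 0.13889; P(data | bowl D) = (3/7)(4/7) = 0.2449.
The prior-weighted likelihoods are 1/4 · 0.1875 = 0.046875, 1/4 · 0.16 = 0.04, 1/4 · 0.13889 = 0.034722, 1/4 · 0.2449 = 0.061224; summing to 0.18282.
By Bayes' rule, P(bowl C | data) = (0.034722) / (0.18282) = 0.18992.

0.1899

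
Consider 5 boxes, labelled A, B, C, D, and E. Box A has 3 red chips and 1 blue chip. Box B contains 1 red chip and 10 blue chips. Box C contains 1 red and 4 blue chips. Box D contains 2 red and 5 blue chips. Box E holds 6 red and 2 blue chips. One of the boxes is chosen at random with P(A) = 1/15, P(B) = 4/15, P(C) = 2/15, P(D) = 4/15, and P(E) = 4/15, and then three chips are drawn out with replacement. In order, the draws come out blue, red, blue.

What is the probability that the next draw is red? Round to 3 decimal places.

Compute the likelihood of the observed sequence for each case: P(data | box A) = (1/4)(3/4)(1/4) = 0.046875; P(data | box B) = (10/11)(1/11)(10/11) = 0.075131; P(data | box C) = (4/5)(1/5)(4/5) = 0.128; P(data | box D) = (5/7)(2/7)(5/7) = 0.14577; P(data | box E) = (2/8)(6/8)(2/8) = 0.046875.
The prior-weighted likelihoods are 1/15 · 0.046875 = 0.003125, 4/15 · 0.075131 = 0.020035, 2/15 · 0.128 = 0.017067, 4/15 · 0.14577 = 0.038873, 4/15 · 0.046875 = 0.0125; summing to 0.091599.
Dividing through by the total gives posterior P(box A | data) = 0.034116, P(box B | data) = 0.21872, P(box C | data) = 0.18632, P(box D | data) = 0.42438, P(box E | data) = 0.13646.
So P(red next | data) = Σ P(red next | H) P(H | data) = (3/4)(0.034116) + (1/11)(0.21872) + (1/5)(0.18632) + (2/7)(0.42438) + (3/4)(0.13646) = 0.30633.

0.306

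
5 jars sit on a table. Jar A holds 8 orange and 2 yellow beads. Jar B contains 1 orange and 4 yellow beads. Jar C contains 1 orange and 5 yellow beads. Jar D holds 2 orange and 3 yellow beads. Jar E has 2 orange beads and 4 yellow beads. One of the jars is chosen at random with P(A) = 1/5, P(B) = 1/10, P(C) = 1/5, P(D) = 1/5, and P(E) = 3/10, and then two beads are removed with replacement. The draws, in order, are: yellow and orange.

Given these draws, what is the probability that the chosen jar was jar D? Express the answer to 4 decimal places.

0.2520

The likelihood of the observed sequence under each hypothesis: P(data | jar A) = (2/10)(8/10) = 0.16; P(data | jar B) = (4/5)(1/5) = 0.16; P(data | jar C) = (5/6)(1/6) = 0.13889; P(data | jar D) = (3/5)(2/5) = 0.24; P(data | jar E) = (4/6)(2/6) = 0.22222.
The prior-weighted likelihoods are 1/5 · 0.16 = 0.032, 1/10 · 0.16 = 0.016, 1/5 · 0.13889 = 0.027778, 1/5 · 0.24 = 0.048, 3/10 · 0.22222 = 0.066667; summing to 0.19044.
By Bayes' rule, P(jar D | data) = (0.048) / (0.19044) = 0.25204.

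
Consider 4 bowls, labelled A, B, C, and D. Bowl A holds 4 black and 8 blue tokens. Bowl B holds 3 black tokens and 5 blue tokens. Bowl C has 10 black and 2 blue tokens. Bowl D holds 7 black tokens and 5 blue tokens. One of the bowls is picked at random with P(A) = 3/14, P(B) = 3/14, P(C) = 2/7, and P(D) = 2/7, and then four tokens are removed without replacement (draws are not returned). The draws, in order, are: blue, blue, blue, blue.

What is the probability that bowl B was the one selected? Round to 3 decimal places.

0.316

Under each hypothesis, the probability of the observed sequence is: P(data | bowl A) = (8/12)(7/11)(6/10)(5/9) = 0.14141; P(data | bowl B) = (5/8)(4/7)(3/6)(2/5) = 0.071429; P(data | bowl C) = (2/12)(1/11)(0/10) = 0; P(data | bowl D) = (5/12)(4/11)(3/10)(2/9) = 0.010101.
The prior-weighted likelihoods are 3/14 · 0.14141 = 0.030303, 3/14 · 0.071429 = 0.015306, 2/7 · 0 = 0, 2/7 · 0.010101 = 0.002886; summing to 0.048495.
Therefore the posterior P(bowl B | data) = (0.015306) / (0.048495) = 0.31562.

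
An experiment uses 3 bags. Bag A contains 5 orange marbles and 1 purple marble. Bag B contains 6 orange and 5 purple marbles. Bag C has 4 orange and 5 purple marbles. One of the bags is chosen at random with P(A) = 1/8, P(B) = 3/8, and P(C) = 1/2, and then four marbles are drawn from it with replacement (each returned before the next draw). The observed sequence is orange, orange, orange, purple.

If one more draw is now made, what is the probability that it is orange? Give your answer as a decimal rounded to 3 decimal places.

0.561

The likelihood of the observed sequence under each hypothesis: P(data | bag A) = (5/6)(5/6)(5/6)(1/6) = 0.096451; P(data | bag B) = (6/11)(6/11)(6/11)(5/11) = 0.073765; P(data | bag C) = (4/9)(4/9)(4/9)(5/9) = 0.048773.
Weighting by the prior gives 1/8 · 0.096451 = 0.012056, 3/8 · 0.073765 = 0.027662, 1/2 · 0.048773 = 0.024387; summing to 0.064105.
Dividing through by the total gives posterior P(bag A | data) = 0.18807, P(bag B | data) = 0.43151, P(bag C | data) = 0.38042.
So P(orange next | data) = Σ P(orange next | H) P(H | data) = (5/6)(0.18807) + (6/11)(0.43151) + (4/9)(0.38042) = 0.56117.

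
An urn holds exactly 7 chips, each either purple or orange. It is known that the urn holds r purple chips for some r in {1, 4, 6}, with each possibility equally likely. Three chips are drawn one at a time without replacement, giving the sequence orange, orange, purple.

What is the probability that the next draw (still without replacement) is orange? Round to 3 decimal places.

Compute the likelihood of the observed sequence for each case: P(data | r = 1) = (6/7)(5/6)(1/5) = 1/7; P(data | r = 4) = (3/7)(2/6)(4/5) = 4/35; P(data | r = 6) = (1/7)(0/6) = 0.
The prior-weighted likelihoods are 1/3 · 1/7 = 1/21, 1/3 · 4/35 = 4/105, 1/3 · 0 = 0; summing to 3/35.
Dividing through by the total gives posterior P(r = 1 | data) = 5/9, P(r = 4 | data) = 4/9, P(r = 6 | data) = 0.
Averaging over the posterior, P(orange next | data) = (1)(5/9) + (1/4)(4/9) = 2/3.

0.667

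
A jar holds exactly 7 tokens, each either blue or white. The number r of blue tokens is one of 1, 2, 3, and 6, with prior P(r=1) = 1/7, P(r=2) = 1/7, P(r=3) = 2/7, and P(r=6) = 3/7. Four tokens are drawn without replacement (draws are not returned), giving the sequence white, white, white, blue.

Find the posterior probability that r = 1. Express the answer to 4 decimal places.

0.3125

For each hypothesis, P(data | H) works out to: P(data | r = 1) = (6/7)(5/6)(4/5)(1/4) = 1/7; P(data | r = 2) = (5/7)(4/6)(3/5)(2/4) = 1/7; P(data | r = 3) = (4/7)(3/6)(2/5)(3/4) = 3/35; P(data | r = 6) = (1/7)(0/6) = 0.
Multiplying each by its prior: 1/7 · 1/7 = 1/49, 1/7 · 1/7 = 1/49, 2/7 · 3/35 = 6/245, 3/7 · 0 = 0; these sum to 16/245.
Hence P(r = 1 | data) = (1/49) / (16/245) = 5/16.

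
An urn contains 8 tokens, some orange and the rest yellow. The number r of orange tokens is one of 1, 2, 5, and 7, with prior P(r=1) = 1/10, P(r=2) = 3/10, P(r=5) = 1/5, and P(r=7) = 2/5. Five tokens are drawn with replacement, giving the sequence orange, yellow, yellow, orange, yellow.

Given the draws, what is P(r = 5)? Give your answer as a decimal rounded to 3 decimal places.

The likelihood of the observed sequence under each hypothesis: P(data | r = 1) = (1/8)(7/8)(7/8)(1/8)(7/8) = 0.010468; P(data | r = 2) = (2/8)(6/8)(6/8)(2/8)(6/8) = 0.026367; P(data | r = 5) = (5/8)(3/8)(3/8)(5/8)(3/8) = 0.020599; P(data | r = 7) = (7/8)(1/8)(1/8)(7/8)(1/8) = 0.0014954.
Multiplying each by its prior: 1/10 · 0.010468 = 0.0010468, 3/10 · 0.026367 = 0.0079102, 1/5 · 0.020599 = 0.0041199, 2/5 · 0.0014954 = 0.00059814; with total 0.013675.
So P(r = 5 | data) = (0.0041199) / (0.013675) = 0.30127.

0.301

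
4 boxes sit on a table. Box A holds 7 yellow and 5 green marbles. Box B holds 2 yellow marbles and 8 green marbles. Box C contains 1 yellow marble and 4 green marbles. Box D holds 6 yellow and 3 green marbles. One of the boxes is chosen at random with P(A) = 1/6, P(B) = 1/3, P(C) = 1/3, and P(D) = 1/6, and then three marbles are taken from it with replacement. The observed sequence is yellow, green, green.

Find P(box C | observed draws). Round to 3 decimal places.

0.372

Compute the likelihood of the observed sequence for each case: P(data | box A) = (7/12)(5/12)(5/12) = 0.10127; P(data | box B) = (2/10)(8/10)(8/10) = 0.128; P(data | box C) = (1/5)(4/5)(4/5) = 0.128; P(data | box D) = (6/9)(3/9)(3/9) = 0.074074.
The prior-weighted likelihoods are 1/6 · 0.10127 = 0.016879, 1/3 · 0.128 = 0.042667, 1/3 · 0.128 = 0.042667, 1/6 · 0.074074 = 0.012346; these sum to 0.11456.
Therefore the posterior P(box C | data) = (0.042667) / (0.11456) = 0.37245.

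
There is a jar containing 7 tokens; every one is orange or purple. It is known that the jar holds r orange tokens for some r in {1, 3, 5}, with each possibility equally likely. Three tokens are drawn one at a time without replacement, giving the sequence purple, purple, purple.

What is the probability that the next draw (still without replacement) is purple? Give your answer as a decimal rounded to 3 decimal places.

0.667

Under each hypothesis, the probability of the observed sequence is: P(data | r = 1) = (6/7)(5/6)(4/5) = 4/7; P(data | r = 3) = (4/7)(3/6)(2/5) = 4/35; P(data | r = 5) = (2/7)(1/6)(0/5) = 0.
The prior-weighted likelihoods are 1/3 · 4/7 = 4/21, 1/3 · 4/35 = 4/105, 1/3 · 0 = 0; summing to 8/35.
The posterior is then P(r = 1 | data) = 5/6, P(r = 3 | data) = 1/6, P(r = 5 | data) = 0.
The predictive probability is P(purple next | data) = (3/4)(5/6) + (1/4)(1/6) = 2/3.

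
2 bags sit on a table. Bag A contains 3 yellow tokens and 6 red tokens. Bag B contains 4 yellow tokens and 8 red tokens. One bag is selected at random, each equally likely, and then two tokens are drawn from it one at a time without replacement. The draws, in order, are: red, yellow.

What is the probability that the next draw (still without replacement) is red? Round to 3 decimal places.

0.707

Under each hypothesis, the probability of the observed sequence is: P(data | bag A) = (6/9)(3/8) = 1/4; P(data | bag B) = (8/12)(4/11) = 8/33.
The prior-weighted likelihoods are 1/2 · 1/4 = 1/8, 1/2 · 8/33 = 4/33; these sum to 65/264.
The posterior is then P(bag A | data) = 0.50769, P(bag B | data) = 0.49231.
Averaging over the posterior, P(red next | data) = (5/7)(0.50769) + (7/10)(0.49231) = 0.70725.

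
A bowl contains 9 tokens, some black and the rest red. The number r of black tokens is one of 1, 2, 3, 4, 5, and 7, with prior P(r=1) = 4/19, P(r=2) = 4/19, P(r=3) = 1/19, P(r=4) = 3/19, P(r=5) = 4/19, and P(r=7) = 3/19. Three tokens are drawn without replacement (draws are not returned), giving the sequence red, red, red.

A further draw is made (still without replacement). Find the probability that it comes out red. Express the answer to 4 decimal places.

The likelihood of the observed sequence under each hypothesis: P(data | r = 1) = (8/9)(7/8)(6/7) = 2/3; P(data | r = 2) = (7/9)(6/8)(5/7) = 5/12; P(data | r = 3) = (6/9)(5/8)(4/7) = 5/21; P(data | r = 4) = (5/9)(4/8)(3/7) = 5/42; P(data | r = 5) = (4/9)(3/8)(2/7) = 1/21; P(data | r = 7) = (2/9)(1/8)(0/7) = 0.
Multiplying each by its prior: 4/19 · 2/3 = 8/57, 4/19 · 5/12 = 5/57, 1/19 · 5/21 = 5/399, 3/19 · 5/42 = 5/266, 4/19 · 1/21 = 4/399, 3/19 · 0 = 0; with total 215/798.
Normalising, the posterior is P(r = 1 | data) = 112/215, P(r = 2 | data) = 14/43, P(r = 3 | data) = 2/43, P(r = 4 | data) = 3/43, P(r = 5 | data) = 8/215, P(r = 7 | data) = 0.
The predictive probability is P(red next | data) = (5/6)(112/215) + (2/3)(14/43) + (1/2)(2/43) + (1/3)(3/43) + (1/6)(8/215) = 454/645.

0.7039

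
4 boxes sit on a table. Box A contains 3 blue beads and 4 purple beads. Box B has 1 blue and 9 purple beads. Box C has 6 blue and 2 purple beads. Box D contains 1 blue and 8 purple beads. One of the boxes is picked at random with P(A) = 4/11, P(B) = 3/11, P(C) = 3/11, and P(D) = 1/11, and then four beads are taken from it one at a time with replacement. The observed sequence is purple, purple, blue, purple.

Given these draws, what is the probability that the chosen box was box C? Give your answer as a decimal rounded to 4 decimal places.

Under each hypothesis, the probability of the observed sequence is: P(data | box A) = (4/7)(4/7)(3/7)(4/7) = 0.079967; P(data | box B) = (9/10)(9/10)(1/10)(9/10) = 0.0729; P(data | box C) = (2/8)(2/8)(6/8)(2/8) = 0.011719; P(data | box D) = (8/9)(8/9)(1/9)(8/9) = 0.078037.
Weighting by the prior gives 4/11 · 0.079967 = 0.029079, 3/11 · 0.0729 = 0.019882, 3/11 · 0.011719 = 0.003196, 1/11 · 0.078037 = 0.0070943; with total 0.059251.
So P(box C | data) = (0.003196) / (0.059251) = 0.05394.

0.0539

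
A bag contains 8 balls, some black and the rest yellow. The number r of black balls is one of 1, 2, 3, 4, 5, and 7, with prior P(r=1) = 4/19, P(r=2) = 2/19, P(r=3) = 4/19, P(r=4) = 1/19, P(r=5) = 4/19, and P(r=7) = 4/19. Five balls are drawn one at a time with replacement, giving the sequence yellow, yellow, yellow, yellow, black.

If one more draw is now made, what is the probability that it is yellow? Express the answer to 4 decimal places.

0.7252

Under each hypothesis, the probability of the observed sequence is: P(data | r = 1) = (7/8)(7/8)(7/8)(7/8)(1/8) = 0.073273; P(data | r = 2) = (6/8)(6/8)(6/8)(6/8)(2/8) = 0.079102; P(data | r = 3) = (5/8)(5/8)(5/8)(5/8)(3/8) = 0.05722; P(data | r = 4) = (4/8)(4/8)(4/8)(4/8)(4/8) = 0.03125; P(data | r = 5) = (3/8)(3/8)(3/8)(3/8)(5/8) = 0.01236; P(data | r = 7) = (1/8)(1/8)(1/8)(1/8)(7/8) = 0.00021362.
Weighting by the prior gives 4/19 · 0.073273 = 0.015426, 2/19 · 0.079102 = 0.0083265, 4/19 · 0.05722 = 0.012046, 1/19 · 0.03125 = 0.0016447, 4/19 · 0.01236 = 0.002602, 4/19 · 0.00021362 = 4.4973e-05; with total 0.04009.
The posterior is then P(r = 1 | data) = 0.38478, P(r = 2 | data) = 0.20769, P(r = 3 | data) = 0.30048, P(r = 4 | data) = 0.041026, P(r = 5 | data) = 0.064904, P(r = 7 | data) = 0.0011218.
Averaging over the posterior, P(yellow next | data) = (7/8)(0.38478) + (3/4)(0.20769) + (5/8)(0.30048) + (1/2)(0.041026) + (3/8)(0.064904) + (1/8)(0.0011218) = 0.72524.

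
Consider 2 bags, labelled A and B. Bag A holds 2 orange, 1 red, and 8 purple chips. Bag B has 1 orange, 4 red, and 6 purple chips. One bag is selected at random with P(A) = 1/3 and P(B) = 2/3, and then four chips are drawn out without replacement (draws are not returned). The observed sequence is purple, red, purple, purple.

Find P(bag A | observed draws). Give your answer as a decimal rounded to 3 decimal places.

For each hypothesis, P(data | H) works out to: P(data | bag A) = (8/11)(1/10)(7/9)(6/8) = 7/165; P(data | bag B) = (6/11)(4/10)(5/9)(4/8) = 2/33.
The prior-weighted likelihoods are 1/3 · 7/165 = 7/495, 2/3 · 2/33 = 4/99; these sum to 3/55.
By Bayes' rule, P(bag A | data) = (7/495) / (3/55) = 7/27.

0.259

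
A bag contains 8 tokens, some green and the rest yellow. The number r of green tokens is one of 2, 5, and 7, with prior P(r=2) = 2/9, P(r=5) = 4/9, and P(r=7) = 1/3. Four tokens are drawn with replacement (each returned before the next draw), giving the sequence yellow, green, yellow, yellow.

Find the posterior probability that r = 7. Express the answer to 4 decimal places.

Under each hypothesis, the probability of the observed sequence is: P(data | r = 2) = (6/8)(2/8)(6/8)(6/8) = 0.10547; P(data | r = 5) = (3/8)(5/8)(3/8)(3/8) = 0.032959; P(data | r = 7) = (1/8)(7/8)(1/8)(1/8) = 0.001709.
Multiplying each by its prior: 2/9 · 0.10547 = 0.023438, 4/9 · 0.032959 = 0.014648, 1/3 · 0.001709 = 0.00056966; summing to 0.038656.
By Bayes' rule, P(r = 7 | data) = (0.00056966) / (0.038656) = 0.014737.

0.0147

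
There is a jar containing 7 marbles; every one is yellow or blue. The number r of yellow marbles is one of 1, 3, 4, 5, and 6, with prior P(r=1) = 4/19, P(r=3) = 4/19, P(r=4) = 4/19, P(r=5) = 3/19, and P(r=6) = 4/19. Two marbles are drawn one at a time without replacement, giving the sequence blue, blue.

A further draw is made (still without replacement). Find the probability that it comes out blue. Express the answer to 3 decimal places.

Compute the likelihood of the observed sequence for each case: P(data | r = 1) = (6/7)(5/6) = 5/7; P(data | r = 3) = (4/7)(3/6) = 2/7; P(data | r = 4) = (3/7)(2/6) = 1/7; P(data | r = 5) = (2/7)(1/6) = 1/21; P(data | r = 6) = (1/7)(0/6) = 0.
Multiplying each by its prior: 4/19 · 5/7 = 20/133, 4/19 · 2/7 = 8/133, 4/19 · 1/7 = 4/133, 3/19 · 1/21 = 1/133, 4/19 · 0 = 0; these sum to 33/133.
Normalising, the posterior is P(r = 1 | data) = 20/33, P(r = 3 | data) = 8/33, P(r = 4 | data) = 4/33, P(r = 5 | data) = 1/33, P(r = 6 | data) = 0.
The predictive probability is P(blue next | data) = (4/5)(20/33) + (2/5)(8/33) + (1/5)(4/33) + (0)(1/33) = 20/33.

0.606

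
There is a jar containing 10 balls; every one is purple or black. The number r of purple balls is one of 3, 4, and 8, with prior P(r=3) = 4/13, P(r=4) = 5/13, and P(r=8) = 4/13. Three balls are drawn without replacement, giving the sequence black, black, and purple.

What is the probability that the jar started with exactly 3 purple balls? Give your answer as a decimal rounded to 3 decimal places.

0.432

Under each hypothesis, the probability of the observed sequence is: P(data | r = 3) = (7/10)(6/9)(3/8) = 7/40; P(data | r = 4) = (6/10)(5/9)(4/8) = 1/6; P(data | r = 8) = (2/10)(1/9)(8/8) = 1/45.
The prior-weighted likelihoods are 4/13 · 7/40 = 7/130, 5/13 · 1/6 = 5/78, 4/13 · 1/45 = 4/585; summing to 73/585.
By Bayes' rule, P(r = 3 | data) = (7/130) / (73/585) = 63/146.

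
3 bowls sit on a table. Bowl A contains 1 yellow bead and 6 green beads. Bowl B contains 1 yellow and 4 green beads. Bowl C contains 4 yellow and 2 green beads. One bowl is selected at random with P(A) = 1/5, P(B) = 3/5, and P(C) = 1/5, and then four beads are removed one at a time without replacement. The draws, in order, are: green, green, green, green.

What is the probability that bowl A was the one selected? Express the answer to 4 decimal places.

0.4167

Under each hypothesis, the probability of the observed sequence is: P(data | bowl A) = (6/7)(5/6)(4/5)(3/4) = 3/7; P(data | bowl B) = (4/5)(3/4)(2/3)(1/2) = 1/5; P(data | bowl C) = (2/6)(1/5)(0/4) = 0.
Multiplying each by its prior: 1/5 · 3/7 = 3/35, 3/5 · 1/5 = 3/25, 1/5 · 0 = 0; with total 36/175.
So P(bowl A | data) = (3/35) / (36/175) = 5/12.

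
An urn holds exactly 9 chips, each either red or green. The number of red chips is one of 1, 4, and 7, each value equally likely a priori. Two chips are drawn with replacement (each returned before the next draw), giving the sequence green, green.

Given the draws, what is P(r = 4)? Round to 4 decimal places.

0.2688

Under each hypothesis, the probability of the observed sequence is: P(data | r = 1) = (8/9)(8/9) = 64/81; P(data | r = 4) = (5/9)(5/9) = 25/81; P(data | r = 7) = (2/9)(2/9) = 4/81.
Weighting by the prior gives 1/3 · 64/81 = 64/243, 1/3 · 25/81 = 25/243, 1/3 · 4/81 = 4/243; these sum to 31/81.
Hence P(r = 4 | data) = (25/243) / (31/81) = 25/93.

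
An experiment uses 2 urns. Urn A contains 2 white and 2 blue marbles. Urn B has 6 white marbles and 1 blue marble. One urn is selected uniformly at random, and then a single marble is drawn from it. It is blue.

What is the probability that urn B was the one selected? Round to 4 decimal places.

0.2222

Under each hypothesis, the probability of this draw is: P(data | urn A) = (2/4) = 1/2; P(data | urn B) = (1/7) = 1/7.
The prior-weighted likelihoods are 1/2 · 1/2 = 1/4, 1/2 · 1/7 = 1/14; with total 9/28.
Therefore the posterior P(urn B | data) = (1/14) / (9/28) = 2/9.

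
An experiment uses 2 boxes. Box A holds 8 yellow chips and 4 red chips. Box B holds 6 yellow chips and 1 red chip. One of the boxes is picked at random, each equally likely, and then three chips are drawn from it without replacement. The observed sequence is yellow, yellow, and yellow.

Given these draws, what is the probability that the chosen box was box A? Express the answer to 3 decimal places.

For each hypothesis, P(data | H) works out to: P(data | box A) = (8/12)(7/11)(6/10) = 14/55; P(data | box B) = (6/7)(5/6)(4/5) = 4/7.
Weighting by the prior gives 1/2 · 14/55 = 7/55, 1/2 · 4/7 = 2/7; with total 159/385.
Therefore the posterior P(box A | data) = (7/55) / (159/385) = 49/159.

0.308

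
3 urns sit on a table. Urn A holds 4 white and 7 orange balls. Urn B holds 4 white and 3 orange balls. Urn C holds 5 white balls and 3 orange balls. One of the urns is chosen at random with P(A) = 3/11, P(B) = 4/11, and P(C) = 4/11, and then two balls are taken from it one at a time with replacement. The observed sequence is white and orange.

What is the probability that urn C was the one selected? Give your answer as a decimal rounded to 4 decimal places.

0.3590

Compute the likelihood of the observed sequence for each case: P(data | urn A) = (4/11)(7/11) = 0.2314; P(data | urn B) = (4/7)(3/7) = 0.2449; P(data | urn C) = (5/8)(3/8) = 0.23438.
Weighting by the prior gives 3/11 · 0.2314 = 0.06311, 4/11 · 0.2449 = 0.089054, 4/11 · 0.23438 = 0.085227; these sum to 0.23739.
So P(urn C | data) = (0.085227) / (0.23739) = 0.35902.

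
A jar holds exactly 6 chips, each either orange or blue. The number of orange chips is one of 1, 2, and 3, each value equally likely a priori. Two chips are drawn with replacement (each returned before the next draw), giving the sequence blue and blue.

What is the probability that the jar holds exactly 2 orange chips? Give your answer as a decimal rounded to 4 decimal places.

0.3200

The likelihood of the observed sequence under each hypothesis: P(data | r = 1) = (5/6)(5/6) = 25/36; P(data | r = 2) = (4/6)(4/6) = 4/9; P(data | r = 3) = (3/6)(3/6) = 1/4.
The prior-weighted likelihoods are 1/3 · 25/36 = 25/108, 1/3 · 4/9 = 4/27, 1/3 · 1/4 = 1/12; with total 25/54.
By Bayes' rule, P(r = 2 | data) = (4/27) / (25/54) = 8/25.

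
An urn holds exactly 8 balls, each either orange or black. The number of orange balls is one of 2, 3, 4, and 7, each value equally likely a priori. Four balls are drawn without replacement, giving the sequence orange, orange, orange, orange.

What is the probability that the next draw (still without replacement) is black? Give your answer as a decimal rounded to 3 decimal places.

The likelihood of the observed sequence under each hypothesis: P(data | r = 2) = (2/8)(1/7)(0/6) = 0; P(data | r = 3) = (3/8)(2/7)(1/6)(0/5) = 0; P(data | r = 4) = (4/8)(3/7)(2/6)(1/5) = 1/70; P(data | r = 7) = (7/8)(6/7)(5/6)(4/5) = 1/2.
Weighting by the prior gives 1/4 · 0 = 0, 1/4 · 0 = 0, 1/4 · 1/70 = 1/280, 1/4 · 1/2 = 1/8; these sum to 9/70.
The posterior is then P(r = 2 | data) = 0, P(r = 3 | data) = 0, P(r = 4 | data) = 1/36, P(r = 7 | data) = 35/36.
Averaging over the posterior, P(black next | data) = (1)(1/36) + (1/4)(35/36) = 13/48.

0.271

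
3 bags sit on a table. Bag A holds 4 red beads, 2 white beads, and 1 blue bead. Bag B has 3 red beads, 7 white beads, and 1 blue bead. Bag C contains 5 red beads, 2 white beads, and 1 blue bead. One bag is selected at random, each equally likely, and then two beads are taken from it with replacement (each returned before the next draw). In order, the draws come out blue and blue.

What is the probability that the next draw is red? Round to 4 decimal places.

Compute the likelihood of the observed sequence for each case: P(data | bag A) = (1/7)(1/7) = 0.020408; P(data | bag B) = (1/11)(1/11) = 0.0082645; P(data | bag C) = (1/8)(1/8) = 0.015625.
The prior-weighted likelihoods are 1/3 · 0.020408 = 0.0068027, 1/3 · 0.0082645 = 0.0027548, 1/3 · 0.015625 = 0.0052083; summing to 0.014766.
Dividing through by the total gives posterior P(bag A | data) = 0.46071, P(bag B | data) = 0.18657, P(bag C | data) = 0.35273.
The predictive probability is P(red next | data) = (4/7)(0.46071) + (3/11)(0.18657) + (5/8)(0.35273) = 0.5346.

0.5346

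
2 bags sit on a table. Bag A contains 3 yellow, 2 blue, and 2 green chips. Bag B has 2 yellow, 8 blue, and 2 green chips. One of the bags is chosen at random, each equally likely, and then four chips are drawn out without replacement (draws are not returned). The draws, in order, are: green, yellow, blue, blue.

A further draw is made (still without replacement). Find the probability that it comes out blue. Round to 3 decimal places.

The likelihood of the observed sequence under each hypothesis: P(data | bag A) = (2/7)(3/6)(2/5)(1/4) = 0.014286; P(data | bag B) = (2/12)(2/11)(8/10)(7/9) = 0.018855.
The prior-weighted likelihoods are 1/2 · 0.014286 = 0.0071429, 1/2 · 0.018855 = 0.0094276; these sum to 0.01657.
Dividing through by the total gives posterior P(bag A | data) = 0.43106, P(bag B | data) = 0.56894.
Averaging over the posterior, P(blue next | data) = (0)(0.43106) + (3/4)(0.56894) = 0.42671.

0.427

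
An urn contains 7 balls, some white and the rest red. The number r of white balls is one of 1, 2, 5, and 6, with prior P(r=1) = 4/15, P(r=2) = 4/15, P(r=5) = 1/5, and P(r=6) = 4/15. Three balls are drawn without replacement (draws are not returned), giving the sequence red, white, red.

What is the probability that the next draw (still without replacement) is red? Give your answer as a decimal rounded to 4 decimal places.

Under each hypothesis, the probability of the observed sequence is: P(data | r = 1) = (6/7)(1/6)(5/5) = 1/7; P(data | r = 2) = (5/7)(2/6)(4/5) = 4/21; P(data | r = 5) = (2/7)(5/6)(1/5) = 1/21; P(data | r = 6) = (1/7)(6/6)(0/5) = 0.
Weighting by the prior gives 4/15 · 1/7 = 4/105, 4/15 · 4/21 = 16/315, 1/5 · 1/21 = 1/105, 4/15 · 0 = 0; these sum to 31/315.
Dividing through by the total gives posterior P(r = 1 | data) = 12/31, P(r = 2 | data) = 16/31, P(r = 5 | data) = 3/31, P(r = 6 | data) = 0.
So P(red next | data) = Σ P(red next | H) P(H | data) = (1)(12/31) + (3/4)(16/31) + (0)(3/31) = 24/31.

0.7742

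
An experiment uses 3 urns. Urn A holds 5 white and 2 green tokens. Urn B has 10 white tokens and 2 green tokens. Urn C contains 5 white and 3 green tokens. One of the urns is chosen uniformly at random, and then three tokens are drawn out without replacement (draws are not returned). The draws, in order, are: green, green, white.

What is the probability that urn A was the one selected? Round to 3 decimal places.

0.313

Under each hypothesis, the probability of the observed sequence is: P(data | urn A) = (2/7)(1/6)(5/5) = 0.047619; P(data | urn B) = (2/12)(1/11)(10/10) = 0.015152; P(data | urn C) = (3/8)(2/7)(5/6) = 0.089286.
The prior-weighted likelihoods are 1/3 · 0.047619 = 0.015873, 1/3 · 0.015152 = 0.0050505, 1/3 · 0.089286 = 0.029762; with total 0.050685.
By Bayes' rule, P(urn A | data) = (0.015873) / (0.050685) = 0.31317.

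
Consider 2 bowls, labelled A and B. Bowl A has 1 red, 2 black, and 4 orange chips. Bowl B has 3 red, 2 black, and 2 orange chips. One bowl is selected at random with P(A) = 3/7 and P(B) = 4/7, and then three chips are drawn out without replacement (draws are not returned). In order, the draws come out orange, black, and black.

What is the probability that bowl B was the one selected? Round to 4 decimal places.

For each hypothesis, P(data | H) works out to: P(data | bowl A) = (4/7)(2/6)(1/5) = 4/105; P(data | bowl B) = (2/7)(2/6)(1/5) = 2/105.
The prior-weighted likelihoods are 3/7 · 4/105 = 4/245, 4/7 · 2/105 = 8/735; summing to 4/147.
By Bayes' rule, P(bowl B | data) = (8/735) / (4/147) = 2/5.

0.4000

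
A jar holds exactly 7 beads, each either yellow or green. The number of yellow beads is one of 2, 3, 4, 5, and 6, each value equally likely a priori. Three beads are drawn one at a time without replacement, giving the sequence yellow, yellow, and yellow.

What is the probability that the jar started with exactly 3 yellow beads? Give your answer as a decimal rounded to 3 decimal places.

Under each hypothesis, the probability of the observed sequence is: P(data | r = 2) = (2/7)(1/6)(0/5) = 0; P(data | r = 3) = (3/7)(2/6)(1/5) = 1/35; P(data | r = 4) = (4/7)(3/6)(2/5) = 4/35; P(data | r = 5) = (5/7)(4/6)(3/5) = 2/7; P(data | r = 6) = (6/7)(5/6)(4/5) = 4/7.
The prior-weighted likelihoods are 1/5 · 0 = 0, 1/5 · 1/35 = 1/175, 1/5 · 4/35 = 4/175, 1/5 · 2/7 = 2/35, 1/5 · 4/7 = 4/35; summing to 1/5.
By Bayes' rule, P(r = 3 | data) = (1/175) / (1/5) = 1/35.

0.029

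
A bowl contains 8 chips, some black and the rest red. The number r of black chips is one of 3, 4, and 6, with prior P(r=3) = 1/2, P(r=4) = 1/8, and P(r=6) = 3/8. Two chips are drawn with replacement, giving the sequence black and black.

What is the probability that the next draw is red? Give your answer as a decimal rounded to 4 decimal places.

The likelihood of the observed sequence under each hypothesis: P(data | r = 3) = (3/8)(3/8) = 9/64; P(data | r = 4) = (4/8)(4/8) = 1/4; P(data | r = 6) = (6/8)(6/8) = 9/16.
The prior-weighted likelihoods are 1/2 · 9/64 = 9/128, 1/8 · 1/4 = 1/32, 3/8 · 9/16 = 27/128; summing to 5/16.
Normalising, the posterior is P(r = 3 | data) = 9/40, P(r = 4 | data) = 1/10, P(r = 6 | data) = 27/40.
Averaging over the posterior, P(red next | data) = (5/8)(9/40) + (1/2)(1/10) + (1/4)(27/40) = 23/64.

0.3594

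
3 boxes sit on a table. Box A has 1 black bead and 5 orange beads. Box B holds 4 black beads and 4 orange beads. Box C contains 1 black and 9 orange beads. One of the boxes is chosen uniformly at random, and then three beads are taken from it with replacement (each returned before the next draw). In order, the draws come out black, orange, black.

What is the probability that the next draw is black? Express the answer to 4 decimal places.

0.4280

The likelihood of the observed sequence under each hypothesis: P(data | box A) = (1/6)(5/6)(1/6) = 0.023148; P(data | box B) = (4/8)(4/8)(4/8) = 0.125; P(data | box C) = (1/10)(9/10)(1/10) = 0.009.
Weighting by the prior gives 1/3 · 0.023148 = 0.007716, 1/3 · 0.125 = 0.041667, 1/3 · 0.009 = 0.003; summing to 0.052383.
Normalising, the posterior is P(box A | data) = 0.1473, P(box B | data) = 0.79543, P(box C | data) = 0.057271.
The predictive probability is P(black next | data) = (1/6)(0.1473) + (1/2)(0.79543) + (1/10)(0.057271) = 0.42799.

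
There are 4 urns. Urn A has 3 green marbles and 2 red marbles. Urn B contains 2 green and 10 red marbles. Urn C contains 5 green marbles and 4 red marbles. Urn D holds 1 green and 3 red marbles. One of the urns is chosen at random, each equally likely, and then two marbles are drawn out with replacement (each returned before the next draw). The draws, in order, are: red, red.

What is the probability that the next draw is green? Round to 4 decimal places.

Compute the likelihood of the observed sequence for each case: P(data | urn A) = (2/5)(2/5) = 0.16; P(data | urn B) = (10/12)(10/12) = 0.69444; P(data | urn C) = (4/9)(4/9) = 0.19753; P(data | urn D) = (3/4)(3/4) = 0.5625.
Multiplying each by its prior: 1/4 · 0.16 = 0.04, 1/4 · 0.69444 = 0.17361, 1/4 · 0.19753 = 0.049383, 1/4 · 0.5625 = 0.14062; summing to 0.40362.
The posterior is then P(urn A | data) = 0.099103, P(urn B | data) = 0.43014, P(urn C | data) = 0.12235, P(urn D | data) = 0.34841.
Averaging over the posterior, P(green next | data) = (3/5)(0.099103) + (1/6)(0.43014) + (5/9)(0.12235) + (1/4)(0.34841) = 0.28623.

0.2862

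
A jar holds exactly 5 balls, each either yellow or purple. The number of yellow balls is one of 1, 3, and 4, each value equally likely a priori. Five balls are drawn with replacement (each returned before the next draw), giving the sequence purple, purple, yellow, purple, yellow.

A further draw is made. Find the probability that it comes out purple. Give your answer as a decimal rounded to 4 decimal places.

Compute the likelihood of the observed sequence for each case: P(data | r = 1) = (4/5)(4/5)(1/5)(4/5)(1/5) = 0.02048; P(data | r = 3) = (2/5)(2/5)(3/5)(2/5)(3/5) = 0.02304; P(data | r = 4) = (1/5)(1/5)(4/5)(1/5)(4/5) = 0.00512.
The prior-weighted likelihoods are 1/3 · 0.02048 = 0.0068267, 1/3 · 0.02304 = 0.00768, 1/3 · 0.00512 = 0.0017067; with total 0.016213.
The posterior is then P(r = 1 | data) = 0.42105, P(r = 3 | data) = 0.47368, P(r = 4 | data) = 0.10526.
So P(purple next | data) = Σ P(purple next | H) P(H | data) = (4/5)(0.42105) + (2/5)(0.47368) + (1/5)(0.10526) = 0.54737.

0.5474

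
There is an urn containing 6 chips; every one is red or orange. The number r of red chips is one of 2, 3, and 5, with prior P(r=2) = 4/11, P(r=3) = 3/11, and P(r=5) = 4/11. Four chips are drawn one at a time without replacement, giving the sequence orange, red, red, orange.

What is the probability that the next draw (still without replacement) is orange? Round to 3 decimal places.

Compute the likelihood of the observed sequence for each case: P(data | r = 2) = (4/6)(2/5)(1/4)(3/3) = 1/15; P(data | r = 3) = (3/6)(3/5)(2/4)(2/3) = 1/10; P(data | r = 5) = (1/6)(5/5)(4/4)(0/3) = 0.
Multiplying each by its prior: 4/11 · 1/15 = 4/165, 3/11 · 1/10 = 3/110, 4/11 · 0 = 0; these sum to 17/330.
Normalising, the posterior is P(r = 2 | data) = 8/17, P(r = 3 | data) = 9/17, P(r = 5 | data) = 0.
The predictive probability is P(orange next | data) = (1)(8/17) + (1/2)(9/17) = 25/34.

0.735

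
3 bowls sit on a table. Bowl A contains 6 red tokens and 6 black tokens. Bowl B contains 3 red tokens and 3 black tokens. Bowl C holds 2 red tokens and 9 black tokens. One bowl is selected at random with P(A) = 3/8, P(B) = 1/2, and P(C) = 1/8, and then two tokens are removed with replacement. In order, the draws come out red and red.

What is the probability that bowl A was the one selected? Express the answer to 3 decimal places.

0.421

The likelihood of the observed sequence under each hypothesis: P(data | bowl A) = (6/12)(6/12) = 0.25; P(data | bowl B) = (3/6)(3/6) = 0.25; P(data | bowl C) = (2/11)(2/11) = 0.033058.
Weighting by the prior gives 3/8 · 0.25 = 0.09375, 1/2 · 0.25 = 0.125, 1/8 · 0.033058 = 0.0041322; summing to 0.22288.
So P(bowl A | data) = (0.09375) / (0.22288) = 0.42063.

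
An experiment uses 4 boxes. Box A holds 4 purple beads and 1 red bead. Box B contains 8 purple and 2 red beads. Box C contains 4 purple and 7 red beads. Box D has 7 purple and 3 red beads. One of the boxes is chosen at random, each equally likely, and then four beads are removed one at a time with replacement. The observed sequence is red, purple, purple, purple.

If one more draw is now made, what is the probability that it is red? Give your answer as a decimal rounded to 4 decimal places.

0.2699

Under each hypothesis, the probability of the observed sequence is: P(data | box A) = (1/5)(4/5)(4/5)(4/5) = 0.1024; P(data | box B) = (2/10)(8/10)(8/10)(8/10) = 0.1024; P(data | box C) = (7/11)(4/11)(4/11)(4/11) = 0.030599; P(data | box D) = (3/10)(7/10)(7/10)(7/10) = 0.1029.
Multiplying each by its prior: 1/4 · 0.1024 = 0.0256, 1/4 · 0.1024 = 0.0256, 1/4 · 0.030599 = 0.0076498, 1/4 · 0.1029 = 0.025725; these sum to 0.084575.
Dividing through by the total gives posterior P(box A | data) = 0.30269, P(box B | data) = 0.30269, P(box C | data) = 0.09045, P(box D | data) = 0.30417.
So P(red next | data) = Σ P(red next | H) P(H | data) = (1/5)(0.30269) + (1/5)(0.30269) + (7/11)(0.09045) + (3/10)(0.30417) = 0.26989.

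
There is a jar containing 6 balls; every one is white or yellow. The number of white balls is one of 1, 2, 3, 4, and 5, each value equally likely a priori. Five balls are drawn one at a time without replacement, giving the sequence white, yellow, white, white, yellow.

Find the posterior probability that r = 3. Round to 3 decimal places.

For each hypothesis, P(data | H) works out to: P(data | r = 1) = (1/6)(5/5)(0/4) = 0; P(data | r = 2) = (2/6)(4/5)(1/4)(0/3) = 0; P(data | r = 3) = (3/6)(3/5)(2/4)(1/3)(2/2) = 1/20; P(data | r = 4) = (4/6)(2/5)(3/4)(2/3)(1/2) = 1/15; P(data | r = 5) = (5/6)(1/5)(4/4)(3/3)(0/2) = 0.
Multiplying each by its prior: 1/5 · 0 = 0, 1/5 · 0 = 0, 1/5 · 1/20 = 1/100, 1/5 · 1/15 = 1/75, 1/5 · 0 = 0; these sum to 7/300.
So P(r = 3 | data) = (1/100) / (7/300) = 3/7.

0.429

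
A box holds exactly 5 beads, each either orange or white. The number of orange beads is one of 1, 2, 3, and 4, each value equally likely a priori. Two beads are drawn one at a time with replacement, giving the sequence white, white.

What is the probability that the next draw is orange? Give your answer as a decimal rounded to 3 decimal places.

0.333

Under each hypothesis, the probability of the observed sequence is: P(data | r = 1) = (4/5)(4/5) = 16/25; P(data | r = 2) = (3/5)(3/5) = 9/25; P(data | r = 3) = (2/5)(2/5) = 4/25; P(data | r = 4) = (1/5)(1/5) = 1/25.
Multiplying each by its prior: 1/4 · 16/25 = 4/25, 1/4 · 9/25 = 9/100, 1/4 · 4/25 = 1/25, 1/4 · 1/25 = 1/100; with total 3/10.
Dividing through by the total gives posterior P(r = 1 | data) = 8/15, P(r = 2 | data) = 3/10, P(r = 3 | data) = 2/15, P(r = 4 | data) = 1/30.
The predictive probability is P(orange next | data) = (1/5)(8/15) + (2/5)(3/10) + (3/5)(2/15) + (4/5)(1/30) = 1/3.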